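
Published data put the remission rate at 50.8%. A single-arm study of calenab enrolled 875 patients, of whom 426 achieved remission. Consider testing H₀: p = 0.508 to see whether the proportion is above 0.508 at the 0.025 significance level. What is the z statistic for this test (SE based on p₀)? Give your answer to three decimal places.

z = -1.251

p̂ = 426/875 ≈ 0.48686.
SE = √(p₀(1−p₀)/n) = √(0.24994/875) = 0.01690.
z = (0.48686 − 0.508)/0.01690 = -0.02114/0.01690 = -1.251.
p-value = P(Z > -1.251) ≈ 0.8945. With α = 0.025, fail to reject H₀.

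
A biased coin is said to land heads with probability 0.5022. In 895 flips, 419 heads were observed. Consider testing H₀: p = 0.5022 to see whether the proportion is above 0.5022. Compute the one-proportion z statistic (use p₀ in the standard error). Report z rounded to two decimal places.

z = -2.04

p̂ = 419/895 ≈ 0.4682.
SE = √(p₀(1−p₀)/n) = √(0.25/895) = 0.0167.
z = (0.4682 − 0.5022)/0.0167 = -0.0340/0.0167 = -2.04.
p-value = P(Z > -2.037) ≈ 0.9792.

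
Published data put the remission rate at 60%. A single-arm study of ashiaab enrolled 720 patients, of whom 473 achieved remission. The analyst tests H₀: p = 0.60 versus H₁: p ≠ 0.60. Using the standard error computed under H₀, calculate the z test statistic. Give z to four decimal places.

z = 3.1190

p̂ = 473/720 ≈ 0.656944.
Under H₀, SE = √(0.6·0.4/720) = √(0.000333333) = 0.018257.
z = (0.656944 − 0.6)/0.018257 = 0.056944/0.018257 = 3.1190.
Two-sided p-value ≈ 2·Φ(−3.119) = 0.0018.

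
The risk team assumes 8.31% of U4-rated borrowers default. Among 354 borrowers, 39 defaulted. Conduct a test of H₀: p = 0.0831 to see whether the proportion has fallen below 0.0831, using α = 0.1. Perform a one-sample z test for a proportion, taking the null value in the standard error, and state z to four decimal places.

p̂ = 39/354 ≈ 0.110169.
Under H₀, SE = √(0.0831·0.9169/354) = √(0.000215238) = 0.014671.
z = (0.110169 − 0.0831)/0.014671 = 0.027069/0.014671 = 1.8451.
p-value = P(Z < 1.845) ≈ 0.9675, so at α = 0.1 we fail to reject H₀.

z = 1.8451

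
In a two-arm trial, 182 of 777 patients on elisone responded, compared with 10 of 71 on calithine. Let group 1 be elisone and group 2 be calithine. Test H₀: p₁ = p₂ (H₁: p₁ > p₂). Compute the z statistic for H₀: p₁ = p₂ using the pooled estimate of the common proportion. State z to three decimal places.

z = 1.800

p̂₁ = 182/777 = 0.23423, p̂₂ = 10/71 = 0.14085.
Pooled p̂ = (182+10)/(777+71) = 192/848 = 0.22642.
SE = √(0.175151 × 0.0153715) = 0.05189.
z = (0.23423 − 0.14085)/0.05189 = 0.09338/0.05189 = 1.800.
p-value = P(Z > 1.800) ≈ 0.0359.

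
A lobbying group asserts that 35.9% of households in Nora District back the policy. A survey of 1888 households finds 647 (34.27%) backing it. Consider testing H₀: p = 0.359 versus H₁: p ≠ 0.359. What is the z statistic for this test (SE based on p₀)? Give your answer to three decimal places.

p̂ = 647/1888 ≈ 0.34269.
Under H₀, SE = √(0.359·0.641/1888) = √(0.000121885) = 0.01104.
z = (0.34269 − 0.359)/0.01104 = -0.01631/0.01104 = -1.477.

z = -1.477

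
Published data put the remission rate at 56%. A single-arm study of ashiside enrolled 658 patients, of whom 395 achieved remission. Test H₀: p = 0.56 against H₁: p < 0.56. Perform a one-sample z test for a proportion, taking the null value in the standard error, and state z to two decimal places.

z = 2.08

p̂ = 395/658 = 0.6003.
SE = √(p₀(1−p₀)/n) = √(0.2464/658) = 0.0194.
z = (0.6003 − 0.56)/0.0194 = 0.0403/0.0194 = 2.08.
p-value = P(Z < 2.083) ≈ 0.9814.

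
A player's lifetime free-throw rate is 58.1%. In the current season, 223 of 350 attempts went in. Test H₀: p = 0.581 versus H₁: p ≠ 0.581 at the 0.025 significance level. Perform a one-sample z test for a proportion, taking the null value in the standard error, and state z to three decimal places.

p̂ = 223/350 ≈ 0.63714.
Under H₀, SE = √(0.581·0.419/350) = √(0.00069554) = 0.02637.
z = (0.63714 − 0.581)/0.02637 = 0.05614/0.02637 = 2.129.
Two-sided p-value ≈ 2·Φ(−2.129) = 0.0333; since p > α = 0.025, fail to reject H₀.

z = 2.129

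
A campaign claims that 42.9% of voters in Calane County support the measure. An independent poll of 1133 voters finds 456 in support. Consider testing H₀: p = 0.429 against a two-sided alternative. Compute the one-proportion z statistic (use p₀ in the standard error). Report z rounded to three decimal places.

z = -1.804

p̂ = 456/1133 ≈ 0.402471.
SE = √(p₀(1−p₀)/n) = √(0.24496/1133) = 0.014704.
z = (0.402471 − 0.429)/0.014704 = -0.026529/0.014704 = -1.804.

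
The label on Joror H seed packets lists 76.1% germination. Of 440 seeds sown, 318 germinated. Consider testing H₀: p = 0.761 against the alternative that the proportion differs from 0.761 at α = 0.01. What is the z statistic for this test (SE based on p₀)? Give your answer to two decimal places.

z = -1.88

p̂ = 318/440 ≈ 0.72273.
Under H₀, SE = √(0.761·0.239/440) = √(0.000413361) = 0.02033.
z = (0.72273 − 0.761)/0.02033 = -0.03827/0.02033 = -1.88.
Two-sided p-value ≈ 2·Φ(−1.882) = 0.0598, so at α = 0.01 we fail to reject H₀.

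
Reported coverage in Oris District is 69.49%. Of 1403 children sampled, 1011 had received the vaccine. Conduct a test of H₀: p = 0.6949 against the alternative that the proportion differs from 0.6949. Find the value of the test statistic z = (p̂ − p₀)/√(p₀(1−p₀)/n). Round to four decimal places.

z = 2.0905

p̂ = 1011/1403 ≈ 0.720599.
Standard error under H₀: √(0.6949×0.3051/1403) = 0.012293.
z = (0.720599 − 0.6949)/0.012293 = 0.025699/0.012293 = 2.0905.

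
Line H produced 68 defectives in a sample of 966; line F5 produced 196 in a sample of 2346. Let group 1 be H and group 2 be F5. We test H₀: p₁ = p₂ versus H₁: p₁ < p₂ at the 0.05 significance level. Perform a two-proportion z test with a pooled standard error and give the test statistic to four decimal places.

p̂₁ = 68/966 = 0.070393, p̂₂ = 196/2346 = 0.083546.
Pooled p̂ = (68+196)/(966+2346) = 264/3312 = 0.079710.
SE = √(p̂(1−p̂)(1/n₁+1/n₂)) = √(0.079710·0.920290·0.00146145) = √(0.000107207) = 0.010354.
z = (0.070393 − 0.083546)/0.010354 = -0.013153/0.010354 = -1.2703.
p-value = P(Z < -1.270) ≈ 0.1020, so at α = 0.05 we fail to reject H₀.

z = -1.2703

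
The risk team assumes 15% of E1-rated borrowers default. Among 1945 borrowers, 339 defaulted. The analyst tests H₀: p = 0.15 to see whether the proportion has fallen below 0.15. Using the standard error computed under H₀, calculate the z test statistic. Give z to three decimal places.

p̂ = 339/1945 ≈ 0.1742931.
Under H₀, SE = √(0.15·0.85/1945) = √(6.55527e-05) = 0.0080965.
z = (0.1742931 − 0.15)/0.0080965 = 0.0242931/0.0080965 = 3.000.
p-value = P(Z < 3.000) ≈ 0.9987.

z = 3.000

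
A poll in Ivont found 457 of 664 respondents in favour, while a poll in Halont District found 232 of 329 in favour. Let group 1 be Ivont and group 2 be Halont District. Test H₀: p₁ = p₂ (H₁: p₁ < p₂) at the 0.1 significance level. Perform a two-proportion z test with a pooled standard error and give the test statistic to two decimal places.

z = -0.54

p̂₁ = 457/664 = 0.6883, p̂₂ = 232/329 = 0.7052.
Pooled p̂ = (457+232)/(664+329) = 689/993 = 0.6939.
SE = √(0.212419 × 0.00454554) = 0.0311.
z = (0.6883 − 0.7052)/0.0311 = -0.0169/0.0311 = -0.54.
p-value = P(Z < -0.544) ≈ 0.2931, so at α = 0.1 we fail to reject H₀.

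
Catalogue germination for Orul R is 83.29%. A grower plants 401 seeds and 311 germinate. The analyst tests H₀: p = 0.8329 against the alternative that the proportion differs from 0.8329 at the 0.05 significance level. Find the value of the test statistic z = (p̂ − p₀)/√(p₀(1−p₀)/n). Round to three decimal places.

z = -3.078

p̂ = 311/401 ≈ 0.77556.
SE = √(p₀(1−p₀)/n) = √(0.13918/401) = 0.01863.
z = (0.77556 − 0.8329)/0.01863 = -0.05734/0.01863 = -3.078.
p-value = 2·P(Z > 3.078) ≈ 0.0021, so at α = 0.05 we reject H₀.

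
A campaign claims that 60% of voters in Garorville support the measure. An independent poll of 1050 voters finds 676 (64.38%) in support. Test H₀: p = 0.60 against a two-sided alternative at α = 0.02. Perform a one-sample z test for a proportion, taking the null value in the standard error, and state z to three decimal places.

p̂ = 676/1050 ≈ 0.643810.
SE = √(p₀(1−p₀)/n) = √(0.24/1050) = 0.015119.
z = (0.643810 − 0.6)/0.015119 = 0.043810/0.015119 = 2.898.
p-value = 2·P(Z > 2.898) ≈ 0.0038. With α = 0.02, reject H₀.

z = 2.898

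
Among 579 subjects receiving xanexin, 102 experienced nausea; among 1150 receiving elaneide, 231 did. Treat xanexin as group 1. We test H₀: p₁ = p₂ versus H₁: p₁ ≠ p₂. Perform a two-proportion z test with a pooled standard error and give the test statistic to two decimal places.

p̂₁ = 102/579 = 0.1762, p̂₂ = 231/1150 = 0.2009.
Pooled p̂ = (102+231)/(579+1150) = 333/1729 = 0.1926.
SE = √(0.155503 × 0.00259668) = 0.0201.
z = (0.1762 − 0.2009)/0.0201 = -0.0247/0.0201 = -1.23.
Two-sided p-value ≈ 2·Φ(−1.229) = 0.2189.

z = -1.23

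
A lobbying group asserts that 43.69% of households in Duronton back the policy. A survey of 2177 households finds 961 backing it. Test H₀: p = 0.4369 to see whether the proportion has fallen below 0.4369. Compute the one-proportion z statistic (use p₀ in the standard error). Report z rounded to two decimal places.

z = 0.43

p̂ = 961/2177 = 0.44143.
Under H₀, SE = √(0.4369·0.5631/2177) = √(0.000113008) = 0.01063.
z = (0.44143 − 0.4369)/0.01063 = 0.00453/0.01063 = 0.43.
p-value = P(Z < 0.426) ≈ 0.6651.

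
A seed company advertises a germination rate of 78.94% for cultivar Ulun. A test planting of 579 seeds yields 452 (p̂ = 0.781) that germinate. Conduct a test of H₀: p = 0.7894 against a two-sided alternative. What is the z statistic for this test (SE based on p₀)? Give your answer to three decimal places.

p̂ = 452/579 ≈ 0.78066.
Standard error under H₀: √(0.7894×0.2106/579) = 0.01694.
z = (0.78066 − 0.7894)/0.01694 = -0.00874/0.01694 = -0.516.

z = -0.516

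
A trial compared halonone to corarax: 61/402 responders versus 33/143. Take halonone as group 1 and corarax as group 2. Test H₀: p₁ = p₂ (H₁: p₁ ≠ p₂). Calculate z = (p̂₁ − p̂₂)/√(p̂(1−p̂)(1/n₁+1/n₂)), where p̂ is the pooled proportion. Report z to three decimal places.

p̂₁ = 61/402 = 0.15174, p̂₂ = 33/143 = 0.23077.
Pooled p̂ = (61+33)/(402+143) = 94/545 = 0.17248.
SE = √(p̂(1−p̂)(1/n₁+1/n₂)) = √(0.17248·0.82752·0.00948057) = √(0.00135315) = 0.03679.
z = (0.15174 − 0.23077)/0.03679 = -0.07903/0.03679 = -2.148.
p-value = 2·P(Z > 2.148) ≈ 0.0317.

z = -2.148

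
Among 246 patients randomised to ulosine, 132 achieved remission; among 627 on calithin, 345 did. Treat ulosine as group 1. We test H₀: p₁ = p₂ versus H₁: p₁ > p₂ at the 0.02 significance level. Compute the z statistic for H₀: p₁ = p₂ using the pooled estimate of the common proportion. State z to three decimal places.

z = -0.365

p̂₁ = 132/246 = 0.536585, p̂₂ = 345/627 = 0.550239.
Pooled p̂ = (132+345)/(246+627) = 477/873 = 0.546392.
SE = √(0.247848 × 0.00565994) = 0.037454.
z = (0.536585 − 0.550239)/0.037454 = -0.013654/0.037454 = -0.365.
p-value = P(Z > -0.365) ≈ 0.6423, so at α = 0.02 we fail to reject H₀.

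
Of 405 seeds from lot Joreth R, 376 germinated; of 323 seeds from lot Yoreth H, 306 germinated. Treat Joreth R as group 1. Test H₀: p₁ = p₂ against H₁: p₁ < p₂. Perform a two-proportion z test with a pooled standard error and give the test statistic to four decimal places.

z = -1.0454

p̂₁ = 376/405 = 0.9283951, p̂₂ = 306/323 = 0.9473684.
Pooled p̂ = (376+306)/(405+323) = 682/728 = 0.9368132.
SE = √(p̂(1−p̂)(1/n₁+1/n₂)) = √(0.9368132·0.0631868·0.00556511) = √(0.000329423) = 0.0181500.
z = (0.9283951 − 0.9473684)/0.0181500 = -0.0189733/0.0181500 = -1.0454.
p-value = P(Z < -1.045) ≈ 0.1479.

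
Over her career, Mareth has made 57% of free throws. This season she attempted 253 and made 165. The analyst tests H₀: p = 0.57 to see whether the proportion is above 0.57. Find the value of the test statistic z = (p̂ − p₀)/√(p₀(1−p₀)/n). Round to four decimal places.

p̂ = 165/253 = 0.652174.
Standard error under H₀: √(0.57×0.43/253) = 0.031125.
z = (0.652174 − 0.57)/0.031125 = 0.082174/0.031125 = 2.6401.
p-value = P(Z > 2.640) ≈ 0.0041.

z = 2.6401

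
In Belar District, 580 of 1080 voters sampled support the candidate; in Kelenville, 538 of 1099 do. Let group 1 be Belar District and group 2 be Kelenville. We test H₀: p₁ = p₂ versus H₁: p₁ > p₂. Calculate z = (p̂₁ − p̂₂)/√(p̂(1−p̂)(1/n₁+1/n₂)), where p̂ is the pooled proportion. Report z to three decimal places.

z = 2.218

p̂₁ = 580/1080 = 0.53704, p̂₂ = 538/1099 = 0.48954.
Pooled p̂ = (580+538)/(1080+1099) = 1118/2179 = 0.51308.
SE = √(p̂(1−p̂)(1/n₁+1/n₂)) = √(0.51308·0.48692·0.00183584) = √(0.000458647) = 0.02142.
z = (0.53704 − 0.48954)/0.02142 = 0.04750/0.02142 = 2.218.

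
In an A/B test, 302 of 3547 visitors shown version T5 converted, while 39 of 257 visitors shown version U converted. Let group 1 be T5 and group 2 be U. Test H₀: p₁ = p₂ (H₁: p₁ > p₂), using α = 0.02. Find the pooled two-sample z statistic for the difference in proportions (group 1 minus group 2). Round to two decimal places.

p̂₁ = 302/3547 = 0.0851, p̂₂ = 39/257 = 0.1518.
Pooled p̂ = (302+39)/(3547+257) = 341/3804 = 0.0896.
SE = √(p̂(1−p̂)(1/n₁+1/n₂)) = √(0.0896·0.9104·0.00417298) = √(0.000340543) = 0.0185.
z = (0.0851 − 0.1518)/0.0185 = -0.0667/0.0185 = -3.61.
p-value = P(Z > -3.609) ≈ 0.9998; since p > α = 0.02, fail to reject H₀.

z = -3.61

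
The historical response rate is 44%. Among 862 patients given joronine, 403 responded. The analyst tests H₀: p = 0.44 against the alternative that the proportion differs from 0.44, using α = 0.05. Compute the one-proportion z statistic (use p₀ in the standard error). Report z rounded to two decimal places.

p̂ = 403/862 ≈ 0.4675.
SE = √(p₀(1−p₀)/n) = √(0.2464/862) = 0.0169.
z = (0.4675 − 0.44)/0.0169 = 0.0275/0.0169 = 1.63.
Two-sided p-value ≈ 2·Φ(−1.628) = 0.1036, so at α = 0.05 we fail to reject H₀.

z = 1.63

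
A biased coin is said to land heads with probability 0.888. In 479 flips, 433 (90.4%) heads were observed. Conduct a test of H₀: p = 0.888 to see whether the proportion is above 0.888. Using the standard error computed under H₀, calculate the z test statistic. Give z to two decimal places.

z = 1.11

p̂ = 433/479 = 0.9040.
Standard error under H₀: √(0.888×0.112/479) = 0.0144.
z = (0.9040 − 0.888)/0.0144 = 0.0160/0.0144 = 1.11.
p-value = P(Z > 1.108) ≈ 0.1339.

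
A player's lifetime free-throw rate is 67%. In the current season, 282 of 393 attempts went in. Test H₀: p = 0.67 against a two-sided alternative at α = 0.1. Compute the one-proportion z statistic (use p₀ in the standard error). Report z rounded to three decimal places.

z = 2.005

p̂ = 282/393 ≈ 0.71756.
Under H₀, SE = √(0.67·0.33/393) = √(0.000562595) = 0.02372.
z = (0.71756 − 0.67)/0.02372 = 0.04756/0.02372 = 2.005.
p-value = 2·P(Z > 2.005) ≈ 0.0450; since p < α = 0.1, reject H₀.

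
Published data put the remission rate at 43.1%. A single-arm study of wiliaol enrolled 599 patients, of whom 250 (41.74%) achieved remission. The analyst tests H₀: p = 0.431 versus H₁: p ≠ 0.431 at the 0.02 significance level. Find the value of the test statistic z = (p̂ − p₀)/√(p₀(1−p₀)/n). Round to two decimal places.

z = -0.67

p̂ = 250/599 = 0.4174.
Standard error under H₀: √(0.431×0.569/599) = 0.0202.
z = (0.4174 − 0.431)/0.0202 = -0.0136/0.0202 = -0.67.
Two-sided p-value ≈ 2·Φ(−0.674) = 0.5003, so at α = 0.02 we fail to reject H₀.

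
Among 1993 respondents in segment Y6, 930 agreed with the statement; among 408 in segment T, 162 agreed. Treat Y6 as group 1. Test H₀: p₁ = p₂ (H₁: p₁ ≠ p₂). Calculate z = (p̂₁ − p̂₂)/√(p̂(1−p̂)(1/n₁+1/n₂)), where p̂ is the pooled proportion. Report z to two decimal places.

z = 2.57

p̂₁ = 930/1993 ≈ 0.46663, p̂₂ = 162/408 ≈ 0.39706.
Pooled p̂ = (930+162)/(1993+408) = 1092/2401 = 0.45481.
SE = √(p̂(1−p̂)(1/n₁+1/n₂)) = √(0.45481·0.54519·0.00295274) = √(0.000732154) = 0.02706.
z = (0.46663 − 0.39706)/0.02706 = 0.06957/0.02706 = 2.57.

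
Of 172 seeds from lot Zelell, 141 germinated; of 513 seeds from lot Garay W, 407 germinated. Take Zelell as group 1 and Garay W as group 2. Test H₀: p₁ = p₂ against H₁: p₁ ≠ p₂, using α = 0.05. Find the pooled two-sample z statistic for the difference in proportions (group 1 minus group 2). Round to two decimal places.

p̂₁ = 141/172 = 0.8198, p̂₂ = 407/513 = 0.7934.
Pooled p̂ = (141+407)/(172+513) = 548/685 = 0.8000.
SE = √(p̂(1−p̂)(1/n₁+1/n₂)) = √(0.8000·0.2000·0.00776327) = √(0.00124212) = 0.0352.
z = (0.8198 − 0.7934)/0.0352 = 0.0264/0.0352 = 0.75.
p-value = 2·P(Z > 0.749) ≈ 0.4539; since p > α = 0.05, fail to reject H₀.

z = 0.75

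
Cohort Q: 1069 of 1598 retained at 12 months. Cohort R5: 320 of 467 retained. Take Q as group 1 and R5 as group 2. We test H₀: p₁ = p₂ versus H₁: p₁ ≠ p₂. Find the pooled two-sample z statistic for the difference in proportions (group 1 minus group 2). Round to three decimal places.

p̂₁ = 1069/1598 ≈ 0.66896, p̂₂ = 320/467 ≈ 0.68522.
Pooled p̂ = (1069+320)/(1598+467) = 1389/2065 = 0.67264.
SE = √(p̂(1−p̂)(1/n₁+1/n₂)) = √(0.67264·0.32736·0.00276711) = √(0.000609306) = 0.02468.
z = (0.66896 − 0.68522)/0.02468 = -0.01626/0.02468 = -0.659.

z = -0.659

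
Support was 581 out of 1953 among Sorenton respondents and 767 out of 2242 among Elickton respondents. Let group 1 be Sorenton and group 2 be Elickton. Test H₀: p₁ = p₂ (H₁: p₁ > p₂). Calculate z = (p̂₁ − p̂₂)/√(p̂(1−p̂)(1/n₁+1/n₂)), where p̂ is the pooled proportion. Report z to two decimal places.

z = -3.09

p̂₁ = 581/1953 ≈ 0.29749, p̂₂ = 767/2242 ≈ 0.34211.
Pooled p̂ = (581+767)/(1953+2242) = 1348/4195 = 0.32133.
SE = √(p̂(1−p̂)(1/n₁+1/n₂)) = √(0.32133·0.67867·0.000958063) = √(0.000208933) = 0.01445.
z = (0.29749 − 0.34211)/0.01445 = -0.04462/0.01445 = -3.09.
p-value = P(Z > -3.087) ≈ 0.9990.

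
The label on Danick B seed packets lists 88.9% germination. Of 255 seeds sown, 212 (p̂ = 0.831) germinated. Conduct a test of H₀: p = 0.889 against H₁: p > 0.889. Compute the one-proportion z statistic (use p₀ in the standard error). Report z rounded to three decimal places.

z = -2.929

p̂ = 212/255 ≈ 0.831373.
Standard error under H₀: √(0.889×0.111/255) = 0.019672.
z = (0.831373 − 0.889)/0.019672 = -0.057627/0.019672 = -2.929.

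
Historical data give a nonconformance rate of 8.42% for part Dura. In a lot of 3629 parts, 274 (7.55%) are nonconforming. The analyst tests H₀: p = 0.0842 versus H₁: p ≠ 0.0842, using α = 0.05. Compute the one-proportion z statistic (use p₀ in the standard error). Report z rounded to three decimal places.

p̂ = 274/3629 = 0.07550.
Standard error under H₀: √(0.0842×0.9158/3629) = 0.00461.
z = (0.07550 − 0.0842)/0.00461 = -0.00870/0.00461 = -1.887.
p-value = 2·P(Z > 1.887) ≈ 0.0592, so at α = 0.05 we fail to reject H₀.

z = -1.887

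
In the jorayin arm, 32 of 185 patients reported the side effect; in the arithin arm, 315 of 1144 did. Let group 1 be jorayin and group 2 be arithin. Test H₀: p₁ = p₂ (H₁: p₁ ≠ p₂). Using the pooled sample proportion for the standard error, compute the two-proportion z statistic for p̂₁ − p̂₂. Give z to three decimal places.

z = -2.941

p̂₁ = 32/185 = 0.17297, p̂₂ = 315/1144 = 0.27535.
Pooled p̂ = (32+315)/(185+1144) = 347/1329 = 0.26110.
SE = √(p̂(1−p̂)(1/n₁+1/n₂)) = √(0.26110·0.73890·0.00627953) = √(0.00121149) = 0.03481.
z = (0.17297 − 0.27535)/0.03481 = -0.10238/0.03481 = -2.941.
Two-sided p-value ≈ 2·Φ(−2.941) = 0.0033.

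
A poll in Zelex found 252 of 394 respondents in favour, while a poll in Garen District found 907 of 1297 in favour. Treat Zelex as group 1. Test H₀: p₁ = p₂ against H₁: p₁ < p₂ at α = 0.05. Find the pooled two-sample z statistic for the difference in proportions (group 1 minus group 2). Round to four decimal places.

p̂₁ = 252/394 ≈ 0.639594, p̂₂ = 907/1297 ≈ 0.699306.
Pooled p̂ = (252+907)/(394+1297) = 1159/1691 = 0.685393.
SE = √(0.215629 × 0.00330908) = 0.026712.
z = (0.639594 − 0.699306)/0.026712 = -0.059712/0.026712 = -2.2354.
p-value = P(Z < -2.235) ≈ 0.0127, so at α = 0.05 we reject H₀.

z = -2.2354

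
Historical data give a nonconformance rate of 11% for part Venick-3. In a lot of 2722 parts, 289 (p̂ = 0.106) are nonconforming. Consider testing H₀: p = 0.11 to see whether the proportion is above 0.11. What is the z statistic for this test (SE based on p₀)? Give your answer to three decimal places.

p̂ = 289/2722 ≈ 0.10617.
Standard error under H₀: √(0.11×0.89/2722) = 0.00600.
z = (0.10617 − 0.11)/0.00600 = -0.00383/0.00600 = -0.638.

z = -0.638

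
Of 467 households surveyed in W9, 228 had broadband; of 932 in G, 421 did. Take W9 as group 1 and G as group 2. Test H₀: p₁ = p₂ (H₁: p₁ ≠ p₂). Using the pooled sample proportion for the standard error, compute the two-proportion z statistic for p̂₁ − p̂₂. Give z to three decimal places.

z = 1.291

p̂₁ = 228/467 ≈ 0.48822, p̂₂ = 421/932 ≈ 0.45172.
Pooled p̂ = (228+421)/(467+932) = 649/1399 = 0.46390.
SE = √(p̂(1−p̂)(1/n₁+1/n₂)) = √(0.46390·0.53610·0.00321429) = √(0.000799384) = 0.02827.
z = (0.48822 − 0.45172)/0.02827 = 0.03650/0.02827 = 1.291.
Two-sided p-value ≈ 2·Φ(−1.291) = 0.1966.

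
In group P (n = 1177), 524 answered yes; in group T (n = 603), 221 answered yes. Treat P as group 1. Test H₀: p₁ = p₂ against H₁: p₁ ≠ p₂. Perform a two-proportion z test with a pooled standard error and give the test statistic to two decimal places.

z = 3.19

p̂₁ = 524/1177 = 0.4452, p̂₂ = 221/603 = 0.3665.
Pooled p̂ = (524+221)/(1177+603) = 745/1780 = 0.4185.
SE = √(0.243364 × 0.00250799) = 0.0247.
z = (0.4452 − 0.3665)/0.0247 = 0.0787/0.0247 = 3.19.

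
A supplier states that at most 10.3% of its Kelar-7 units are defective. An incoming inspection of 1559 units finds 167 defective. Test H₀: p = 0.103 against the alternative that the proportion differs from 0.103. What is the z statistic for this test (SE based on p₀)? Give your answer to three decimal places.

z = 0.535

p̂ = 167/1559 = 0.10712.
Standard error under H₀: √(0.103×0.897/1559) = 0.00770.
z = (0.10712 − 0.103)/0.00770 = 0.00412/0.00770 = 0.535.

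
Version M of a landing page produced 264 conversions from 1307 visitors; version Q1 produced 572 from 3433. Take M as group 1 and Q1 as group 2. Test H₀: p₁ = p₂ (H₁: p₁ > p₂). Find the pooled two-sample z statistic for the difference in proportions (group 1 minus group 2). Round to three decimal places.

p̂₁ = 264/1307 ≈ 0.20199, p̂₂ = 572/3433 ≈ 0.16662.
Pooled p̂ = (264+572)/(1307+3433) = 836/4740 = 0.17637.
SE = √(0.145264 × 0.0010564) = 0.01239.
z = (0.20199 − 0.16662)/0.01239 = 0.03537/0.01239 = 2.855.

z = 2.855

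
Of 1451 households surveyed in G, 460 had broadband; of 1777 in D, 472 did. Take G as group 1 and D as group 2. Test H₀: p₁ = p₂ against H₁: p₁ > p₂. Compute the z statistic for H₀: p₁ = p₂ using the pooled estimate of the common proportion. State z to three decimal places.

z = 3.206

p̂₁ = 460/1451 ≈ 0.31702, p̂₂ = 472/1777 ≈ 0.26562.
Pooled p̂ = (460+472)/(1451+1777) = 932/3228 = 0.28872.
SE = √(p̂(1−p̂)(1/n₁+1/n₂)) = √(0.28872·0.71128·0.00125193) = √(0.000257098) = 0.01603.
z = (0.31702 − 0.26562)/0.01603 = 0.05140/0.01603 = 3.206.
p-value = P(Z > 3.206) ≈ 0.0007.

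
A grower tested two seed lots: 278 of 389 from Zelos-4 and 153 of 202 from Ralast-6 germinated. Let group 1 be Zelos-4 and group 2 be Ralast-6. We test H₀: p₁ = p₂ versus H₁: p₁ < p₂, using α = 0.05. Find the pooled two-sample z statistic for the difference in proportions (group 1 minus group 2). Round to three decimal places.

z = -1.110

p̂₁ = 278/389 ≈ 0.71465, p̂₂ = 153/202 ≈ 0.75743.
Pooled p̂ = (278+153)/(389+202) = 431/591 = 0.72927.
SE = √(p̂(1−p̂)(1/n₁+1/n₂)) = √(0.72927·0.27073·0.00752119) = √(0.00148494) = 0.03853.
z = (0.71465 − 0.75743)/0.03853 = -0.04278/0.03853 = -1.110.
p-value = P(Z < -1.110) ≈ 0.1335, so at α = 0.05 we fail to reject H₀.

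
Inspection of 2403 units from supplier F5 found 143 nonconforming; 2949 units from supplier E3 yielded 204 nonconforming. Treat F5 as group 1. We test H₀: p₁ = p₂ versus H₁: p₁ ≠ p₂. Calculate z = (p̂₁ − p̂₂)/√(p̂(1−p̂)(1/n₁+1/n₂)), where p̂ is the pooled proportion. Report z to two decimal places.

z = -1.43

p̂₁ = 143/2403 ≈ 0.0595, p̂₂ = 204/2949 ≈ 0.0692.
Pooled p̂ = (143+204)/(2403+2949) = 347/5352 = 0.0648.
SE = √(0.0606319 × 0.000755244) = 0.0068.
z = (0.0595 − 0.0692)/0.0068 = -0.0097/0.0068 = -1.43.
Two-sided p-value ≈ 2·Φ(−1.429) = 0.1531.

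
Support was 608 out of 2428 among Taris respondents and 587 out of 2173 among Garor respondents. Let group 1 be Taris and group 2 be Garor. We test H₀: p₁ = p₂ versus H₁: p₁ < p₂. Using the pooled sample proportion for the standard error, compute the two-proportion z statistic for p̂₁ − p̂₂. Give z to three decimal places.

p̂₁ = 608/2428 ≈ 0.25041, p̂₂ = 587/2173 ≈ 0.27013.
Pooled p̂ = (608+587)/(2428+2173) = 1195/4601 = 0.25973.
SE = √(0.192268 × 0.000872055) = 0.01295.
z = (0.25041 − 0.27013)/0.01295 = -0.01972/0.01295 = -1.523.
p-value = P(Z < -1.523) ≈ 0.0639.

z = -1.523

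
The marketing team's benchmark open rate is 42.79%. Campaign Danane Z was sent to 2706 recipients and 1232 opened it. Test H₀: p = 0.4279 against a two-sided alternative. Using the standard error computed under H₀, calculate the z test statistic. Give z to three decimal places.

z = 2.879

p̂ = 1232/2706 ≈ 0.45528.
Standard error under H₀: √(0.4279×0.5721/2706) = 0.00951.
z = (0.45528 − 0.4279)/0.00951 = 0.02738/0.00951 = 2.879.
Two-sided p-value ≈ 2·Φ(−2.879) = 0.0040.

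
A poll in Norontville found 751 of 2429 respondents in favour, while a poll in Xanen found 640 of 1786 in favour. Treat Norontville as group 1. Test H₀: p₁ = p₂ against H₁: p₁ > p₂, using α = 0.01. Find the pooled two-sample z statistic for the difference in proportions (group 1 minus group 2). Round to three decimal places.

p̂₁ = 751/2429 ≈ 0.309181, p̂₂ = 640/1786 ≈ 0.358343.
Pooled p̂ = (751+640)/(2429+1786) = 1391/4215 = 0.330012.
SE = √(p̂(1−p̂)(1/n₁+1/n₂)) = √(0.330012·0.669988·0.000971602) = √(0.000214825) = 0.014657.
z = (0.309181 − 0.358343)/0.014657 = -0.049162/0.014657 = -3.354.
p-value = P(Z > -3.354) ≈ 0.9996, so at α = 0.01 we fail to reject H₀.

z = -3.354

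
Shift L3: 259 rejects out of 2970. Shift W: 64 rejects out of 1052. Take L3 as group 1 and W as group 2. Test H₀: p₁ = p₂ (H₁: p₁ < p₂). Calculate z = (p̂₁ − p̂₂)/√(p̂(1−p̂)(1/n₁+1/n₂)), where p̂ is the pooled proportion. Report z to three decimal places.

p̂₁ = 259/2970 = 0.087205, p̂₂ = 64/1052 = 0.060837.
Pooled p̂ = (259+64)/(2970+1052) = 323/4022 = 0.080308.
SE = √(0.0738589 × 0.00128727) = 0.009751.
z = (0.087205 − 0.060837)/0.009751 = 0.026368/0.009751 = 2.704.
p-value = P(Z < 2.704) ≈ 0.9966.

z = 2.704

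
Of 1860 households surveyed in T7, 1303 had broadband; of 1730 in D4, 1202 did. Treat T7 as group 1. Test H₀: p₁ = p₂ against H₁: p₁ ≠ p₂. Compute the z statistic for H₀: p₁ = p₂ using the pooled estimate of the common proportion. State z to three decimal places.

z = 0.374

p̂₁ = 1303/1860 ≈ 0.70054, p̂₂ = 1202/1730 ≈ 0.69480.
Pooled p̂ = (1303+1202)/(1860+1730) = 2505/3590 = 0.69777.
SE = √(p̂(1−p̂)(1/n₁+1/n₂)) = √(0.69777·0.30223·0.00111567) = √(0.000235279) = 0.01534.
z = (0.70054 − 0.69480)/0.01534 = 0.00574/0.01534 = 0.374.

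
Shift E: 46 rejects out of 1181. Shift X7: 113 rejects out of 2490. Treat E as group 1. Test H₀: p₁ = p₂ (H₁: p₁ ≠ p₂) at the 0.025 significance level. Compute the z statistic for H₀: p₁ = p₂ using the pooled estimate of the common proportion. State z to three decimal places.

p̂₁ = 46/1181 ≈ 0.03895, p̂₂ = 113/2490 ≈ 0.04538.
Pooled p̂ = (46+113)/(1181+2490) = 159/3671 = 0.04331.
SE = √(0.0414365 × 0.00124835) = 0.00719.
z = (0.03895 − 0.04538)/0.00719 = -0.00643/0.00719 = -0.894.
p-value = 2·P(Z > 0.894) ≈ 0.3712; since p > α = 0.025, fail to reject H₀.

z = -0.894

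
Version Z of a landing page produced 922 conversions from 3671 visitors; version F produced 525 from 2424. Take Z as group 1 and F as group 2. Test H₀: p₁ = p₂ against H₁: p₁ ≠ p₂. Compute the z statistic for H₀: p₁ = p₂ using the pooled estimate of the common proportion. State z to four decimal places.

z = 3.1047

p̂₁ = 922/3671 = 0.251158, p̂₂ = 525/2424 = 0.216584.
Pooled p̂ = (922+525)/(3671+2424) = 1447/6095 = 0.237408.
SE = √(0.181045 × 0.000684947) = 0.011136.
z = (0.251158 − 0.216584)/0.011136 = 0.034574/0.011136 = 3.1047.
p-value = 2·P(Z > 3.105) ≈ 0.0019.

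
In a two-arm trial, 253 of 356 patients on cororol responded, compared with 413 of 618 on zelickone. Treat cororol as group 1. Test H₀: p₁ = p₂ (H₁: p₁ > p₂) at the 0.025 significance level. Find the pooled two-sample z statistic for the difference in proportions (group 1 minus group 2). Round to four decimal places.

p̂₁ = 253/356 = 0.7106742, p̂₂ = 413/618 = 0.6682848.
Pooled p̂ = (253+413)/(356+618) = 666/974 = 0.6837782.
SE = √(0.216226 × 0.00442711) = 0.0309395.
z = (0.7106742 − 0.6682848)/0.0309395 = 0.0423894/0.0309395 = 1.3701.
p-value = P(Z > 1.370) ≈ 0.0853. With α = 0.025, fail to reject H₀.

z = 1.3701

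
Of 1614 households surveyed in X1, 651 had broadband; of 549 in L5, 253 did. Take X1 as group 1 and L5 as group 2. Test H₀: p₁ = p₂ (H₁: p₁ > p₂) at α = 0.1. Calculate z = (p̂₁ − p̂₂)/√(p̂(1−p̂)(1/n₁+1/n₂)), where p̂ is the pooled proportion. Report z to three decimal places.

z = -2.359

p̂₁ = 651/1614 = 0.40335, p̂₂ = 253/549 = 0.46084.
Pooled p̂ = (651+253)/(1614+549) = 904/2163 = 0.41794.
SE = √(p̂(1−p̂)(1/n₁+1/n₂)) = √(0.41794·0.58206·0.00244107) = √(0.000593829) = 0.02437.
z = (0.40335 − 0.46084)/0.02437 = -0.05749/0.02437 = -2.359.
p-value = P(Z > -2.359) ≈ 0.9908; since p > α = 0.1, fail to reject H₀.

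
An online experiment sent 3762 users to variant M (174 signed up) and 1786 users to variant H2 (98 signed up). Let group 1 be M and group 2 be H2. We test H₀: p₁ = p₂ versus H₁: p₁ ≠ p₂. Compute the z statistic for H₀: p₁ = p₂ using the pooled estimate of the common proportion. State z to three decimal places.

z = -1.389

p̂₁ = 174/3762 ≈ 0.046252, p̂₂ = 98/1786 ≈ 0.054871.
Pooled p̂ = (174+98)/(3762+1786) = 272/5548 = 0.049027.
SE = √(0.0466231 × 0.000825726) = 0.006205.
z = (0.046252 − 0.054871)/0.006205 = -0.008619/0.006205 = -1.389.
Two-sided p-value ≈ 2·Φ(−1.389) = 0.1648.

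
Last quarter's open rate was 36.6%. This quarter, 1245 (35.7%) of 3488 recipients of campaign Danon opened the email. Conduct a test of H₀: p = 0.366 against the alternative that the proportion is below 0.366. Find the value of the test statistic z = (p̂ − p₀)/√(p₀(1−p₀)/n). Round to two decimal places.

z = -1.11

p̂ = 1245/3488 ≈ 0.3569.
Standard error under H₀: √(0.366×0.634/3488) = 0.0082.
z = (0.3569 − 0.366)/0.0082 = -0.0091/0.0082 = -1.11.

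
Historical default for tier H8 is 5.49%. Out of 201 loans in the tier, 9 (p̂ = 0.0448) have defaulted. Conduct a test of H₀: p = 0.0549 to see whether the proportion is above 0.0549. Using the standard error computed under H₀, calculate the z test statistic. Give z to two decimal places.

z = -0.63

p̂ = 9/201 ≈ 0.0448.
Standard error under H₀: √(0.0549×0.9451/201) = 0.0161.
z = (0.0448 − 0.0549)/0.0161 = -0.0101/0.0161 = -0.63.
p-value = P(Z > -0.630) ≈ 0.7357.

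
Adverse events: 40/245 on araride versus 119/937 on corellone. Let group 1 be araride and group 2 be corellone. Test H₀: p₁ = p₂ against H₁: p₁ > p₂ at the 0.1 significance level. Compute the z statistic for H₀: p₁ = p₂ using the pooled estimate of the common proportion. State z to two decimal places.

z = 1.48

p̂₁ = 40/245 = 0.1633, p̂₂ = 119/937 = 0.1270.
Pooled p̂ = (40+119)/(245+937) = 159/1182 = 0.1345.
SE = √(p̂(1−p̂)(1/n₁+1/n₂)) = √(0.1345·0.8655·0.00514887) = √(0.000599445) = 0.0245.
z = (0.1633 − 0.1270)/0.0245 = 0.0363/0.0245 = 1.48.
p-value = P(Z > 1.481) ≈ 0.0693. With α = 0.1, reject H₀.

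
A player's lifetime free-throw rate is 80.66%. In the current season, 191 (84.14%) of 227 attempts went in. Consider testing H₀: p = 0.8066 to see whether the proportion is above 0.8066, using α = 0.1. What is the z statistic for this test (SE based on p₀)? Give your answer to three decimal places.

p̂ = 191/227 ≈ 0.84141.
Under H₀, SE = √(0.8066·0.1934/227) = √(0.000687209) = 0.02621.
z = (0.84141 − 0.8066)/0.02621 = 0.03481/0.02621 = 1.328.
p-value = P(Z > 1.328) ≈ 0.0921; since p < α = 0.1, reject H₀.

z = 1.328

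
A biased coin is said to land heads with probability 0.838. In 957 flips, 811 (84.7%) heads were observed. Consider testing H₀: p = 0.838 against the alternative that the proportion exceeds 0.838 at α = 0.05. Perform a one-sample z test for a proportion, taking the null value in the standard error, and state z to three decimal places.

p̂ = 811/957 ≈ 0.84744.
Under H₀, SE = √(0.838·0.162/957) = √(0.000141856) = 0.01191.
z = (0.84744 − 0.838)/0.01191 = 0.00944/0.01191 = 0.793.
p-value = P(Z > 0.793) ≈ 0.2140. With α = 0.05, fail to reject H₀.

z = 0.793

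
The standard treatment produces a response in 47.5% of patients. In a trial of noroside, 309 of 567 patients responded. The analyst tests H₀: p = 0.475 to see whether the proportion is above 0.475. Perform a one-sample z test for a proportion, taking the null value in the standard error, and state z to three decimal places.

p̂ = 309/567 = 0.54497.
Standard error under H₀: √(0.475×0.525/567) = 0.02097.
z = (0.54497 − 0.475)/0.02097 = 0.06997/0.02097 = 3.337.
p-value = P(Z > 3.337) ≈ 0.0004.

z = 3.337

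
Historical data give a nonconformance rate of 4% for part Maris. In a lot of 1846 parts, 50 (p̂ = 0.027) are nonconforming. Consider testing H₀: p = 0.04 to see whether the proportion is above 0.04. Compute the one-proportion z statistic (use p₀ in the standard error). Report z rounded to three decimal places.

p̂ = 50/1846 ≈ 0.0270856.
Under H₀, SE = √(0.04·0.96/1846) = √(2.08017e-05) = 0.0045609.
z = (0.0270856 − 0.04)/0.0045609 = -0.0129144/0.0045609 = -2.832.

z = -2.832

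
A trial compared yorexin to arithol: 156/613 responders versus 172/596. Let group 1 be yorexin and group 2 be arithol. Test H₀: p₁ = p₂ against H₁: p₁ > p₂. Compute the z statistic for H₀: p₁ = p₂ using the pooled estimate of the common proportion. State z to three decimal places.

p̂₁ = 156/613 ≈ 0.25449, p̂₂ = 172/596 ≈ 0.28859.
Pooled p̂ = (156+172)/(613+596) = 328/1209 = 0.27130.
SE = √(0.197696 × 0.00330917) = 0.02558.
z = (0.25449 − 0.28859)/0.02558 = -0.03410/0.02558 = -1.333.
p-value = P(Z > -1.333) ≈ 0.9088.

z = -1.333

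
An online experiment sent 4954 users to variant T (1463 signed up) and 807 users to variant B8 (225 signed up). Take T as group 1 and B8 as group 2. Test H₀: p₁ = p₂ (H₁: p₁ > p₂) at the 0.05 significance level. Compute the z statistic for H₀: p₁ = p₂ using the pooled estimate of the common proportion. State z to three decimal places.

z = 0.955

p̂₁ = 1463/4954 ≈ 0.29532, p̂₂ = 225/807 ≈ 0.27881.
Pooled p̂ = (1463+225)/(4954+807) = 1688/5761 = 0.29300.
SE = √(0.207153 × 0.00144101) = 0.01728.
z = (0.29532 − 0.27881)/0.01728 = 0.01651/0.01728 = 0.955.
p-value = P(Z > 0.955) ≈ 0.1697; since p > α = 0.05, fail to reject H₀.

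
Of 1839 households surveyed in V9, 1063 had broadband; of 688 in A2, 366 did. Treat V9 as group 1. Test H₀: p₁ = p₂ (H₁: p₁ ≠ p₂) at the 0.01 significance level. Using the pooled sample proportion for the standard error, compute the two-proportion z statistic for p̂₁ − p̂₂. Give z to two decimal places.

p̂₁ = 1063/1839 = 0.57803, p̂₂ = 366/688 = 0.53198.
Pooled p̂ = (1063+366)/(1839+688) = 1429/2527 = 0.56549.
SE = √(p̂(1−p̂)(1/n₁+1/n₂)) = √(0.56549·0.43451·0.00199726) = √(0.000490749) = 0.02215.
z = (0.57803 − 0.53198)/0.02215 = 0.04605/0.02215 = 2.08.
p-value = 2·P(Z > 2.079) ≈ 0.0376, so at α = 0.01 we fail to reject H₀.

z = 2.08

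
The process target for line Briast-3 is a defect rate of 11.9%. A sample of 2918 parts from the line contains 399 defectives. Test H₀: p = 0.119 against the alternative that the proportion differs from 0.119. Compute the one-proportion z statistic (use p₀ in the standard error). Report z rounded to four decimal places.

z = 2.9592

p̂ = 399/2918 = 0.1367375.
Under H₀, SE = √(0.119·0.881/2918) = √(3.59284e-05) = 0.0059940.
z = (0.1367375 − 0.119)/0.0059940 = 0.0177375/0.0059940 = 2.9592.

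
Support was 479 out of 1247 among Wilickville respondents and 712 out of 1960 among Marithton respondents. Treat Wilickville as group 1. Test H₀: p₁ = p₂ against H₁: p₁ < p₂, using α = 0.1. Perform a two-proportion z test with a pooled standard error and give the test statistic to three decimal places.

z = 1.192

p̂₁ = 479/1247 = 0.384122, p̂₂ = 712/1960 = 0.363265.
Pooled p̂ = (479+712)/(1247+1960) = 1191/3207 = 0.371375.
SE = √(0.233456 × 0.00131213) = 0.017502.
z = (0.384122 − 0.363265)/0.017502 = 0.020857/0.017502 = 1.192.
p-value = P(Z < 1.192) ≈ 0.8833, so at α = 0.1 we fail to reject H₀.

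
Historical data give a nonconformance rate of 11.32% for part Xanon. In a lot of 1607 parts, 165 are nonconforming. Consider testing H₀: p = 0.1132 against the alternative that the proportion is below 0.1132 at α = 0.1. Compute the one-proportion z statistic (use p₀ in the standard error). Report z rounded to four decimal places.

z = -1.3316

p̂ = 165/1607 ≈ 0.1026758.
Standard error under H₀: √(0.1132×0.8868/1607) = 0.0079037.
z = (0.1026758 − 0.1132)/0.0079037 = -0.0105242/0.0079037 = -1.3316.
p-value = P(Z < -1.332) ≈ 0.0915; since p < α = 0.1, reject H₀.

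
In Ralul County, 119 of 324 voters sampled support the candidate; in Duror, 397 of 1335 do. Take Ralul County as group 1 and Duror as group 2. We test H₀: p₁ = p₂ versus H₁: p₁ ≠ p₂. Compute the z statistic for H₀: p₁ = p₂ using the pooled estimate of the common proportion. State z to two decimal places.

z = 2.44

p̂₁ = 119/324 = 0.3673, p̂₂ = 397/1335 = 0.2974.
Pooled p̂ = (119+397)/(324+1335) = 516/1659 = 0.3110.
SE = √(p̂(1−p̂)(1/n₁+1/n₂)) = √(0.3110·0.6890·0.00383548) = √(0.000821908) = 0.0287.
z = (0.3673 − 0.2974)/0.0287 = 0.0699/0.0287 = 2.44.
p-value = 2·P(Z > 2.438) ≈ 0.0148.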